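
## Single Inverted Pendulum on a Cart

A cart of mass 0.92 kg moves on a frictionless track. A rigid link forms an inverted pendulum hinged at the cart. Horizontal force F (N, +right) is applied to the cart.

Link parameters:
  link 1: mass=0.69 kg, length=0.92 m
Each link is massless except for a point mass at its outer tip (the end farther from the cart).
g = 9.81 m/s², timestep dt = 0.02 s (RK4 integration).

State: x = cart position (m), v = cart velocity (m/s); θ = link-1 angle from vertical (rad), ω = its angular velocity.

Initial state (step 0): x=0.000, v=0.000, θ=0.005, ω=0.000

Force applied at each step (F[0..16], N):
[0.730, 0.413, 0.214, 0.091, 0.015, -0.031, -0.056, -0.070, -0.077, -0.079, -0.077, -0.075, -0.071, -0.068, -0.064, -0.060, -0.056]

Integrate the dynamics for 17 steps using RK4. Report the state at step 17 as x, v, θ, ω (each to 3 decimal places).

Answer: x=0.007, v=0.011, θ=-0.001, ω=-0.006

Derivation:
apply F[0]=+0.730 → step 1: x=0.000, v=0.015, θ=0.005, ω=-0.015
apply F[1]=+0.413 → step 2: x=0.001, v=0.023, θ=0.004, ω=-0.023
apply F[2]=+0.214 → step 3: x=0.001, v=0.027, θ=0.004, ω=-0.027
apply F[3]=+0.091 → step 4: x=0.002, v=0.029, θ=0.003, ω=-0.028
apply F[4]=+0.015 → step 5: x=0.002, v=0.029, θ=0.003, ω=-0.027
apply F[5]=-0.031 → step 6: x=0.003, v=0.028, θ=0.002, ω=-0.025
apply F[6]=-0.056 → step 7: x=0.003, v=0.026, θ=0.002, ω=-0.023
apply F[7]=-0.070 → step 8: x=0.004, v=0.024, θ=0.001, ω=-0.021
apply F[8]=-0.077 → step 9: x=0.004, v=0.023, θ=0.001, ω=-0.019
apply F[9]=-0.079 → step 10: x=0.005, v=0.021, θ=0.001, ω=-0.016
apply F[10]=-0.077 → step 11: x=0.005, v=0.019, θ=0.000, ω=-0.014
apply F[11]=-0.075 → step 12: x=0.005, v=0.017, θ=0.000, ω=-0.012
apply F[12]=-0.071 → step 13: x=0.006, v=0.016, θ=-0.000, ω=-0.011
apply F[13]=-0.068 → step 14: x=0.006, v=0.014, θ=-0.000, ω=-0.009
apply F[14]=-0.064 → step 15: x=0.006, v=0.013, θ=-0.000, ω=-0.008
apply F[15]=-0.060 → step 16: x=0.007, v=0.012, θ=-0.001, ω=-0.007
apply F[16]=-0.056 → step 17: x=0.007, v=0.011, θ=-0.001, ω=-0.006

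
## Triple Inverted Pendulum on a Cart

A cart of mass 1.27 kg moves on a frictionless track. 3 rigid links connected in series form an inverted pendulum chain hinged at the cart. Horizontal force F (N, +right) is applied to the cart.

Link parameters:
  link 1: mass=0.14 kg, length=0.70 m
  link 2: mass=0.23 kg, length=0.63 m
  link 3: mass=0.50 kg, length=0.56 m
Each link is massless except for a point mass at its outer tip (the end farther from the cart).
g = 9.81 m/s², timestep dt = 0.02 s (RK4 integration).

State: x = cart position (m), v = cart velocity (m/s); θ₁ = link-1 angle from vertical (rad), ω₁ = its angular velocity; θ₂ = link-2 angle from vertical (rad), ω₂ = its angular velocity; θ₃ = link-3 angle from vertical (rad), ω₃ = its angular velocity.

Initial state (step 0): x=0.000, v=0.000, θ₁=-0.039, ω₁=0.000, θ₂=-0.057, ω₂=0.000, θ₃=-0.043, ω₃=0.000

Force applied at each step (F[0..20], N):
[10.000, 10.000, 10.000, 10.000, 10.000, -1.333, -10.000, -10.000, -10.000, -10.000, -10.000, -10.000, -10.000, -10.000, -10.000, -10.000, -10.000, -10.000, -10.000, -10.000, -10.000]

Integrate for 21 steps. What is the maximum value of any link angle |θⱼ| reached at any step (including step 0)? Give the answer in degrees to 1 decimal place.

Answer: 35.1°

Derivation:
apply F[0]=+10.000 → step 1: x=0.002, v=0.163, θ₁=-0.041, ω₁=-0.219, θ₂=-0.057, ω₂=-0.042, θ₃=-0.043, ω₃=0.015
apply F[1]=+10.000 → step 2: x=0.007, v=0.326, θ₁=-0.048, ω₁=-0.445, θ₂=-0.059, ω₂=-0.077, θ₃=-0.042, ω₃=0.031
apply F[2]=+10.000 → step 3: x=0.015, v=0.490, θ₁=-0.059, ω₁=-0.685, θ₂=-0.060, ω₂=-0.100, θ₃=-0.042, ω₃=0.049
apply F[3]=+10.000 → step 4: x=0.026, v=0.655, θ₁=-0.075, ω₁=-0.946, θ₂=-0.062, ω₂=-0.103, θ₃=-0.040, ω₃=0.070
apply F[4]=+10.000 → step 5: x=0.041, v=0.822, θ₁=-0.097, ω₁=-1.235, θ₂=-0.064, ω₂=-0.081, θ₃=-0.039, ω₃=0.092
apply F[5]=-1.333 → step 6: x=0.057, v=0.814, θ₁=-0.122, ω₁=-1.311, θ₂=-0.065, ω₂=-0.022, θ₃=-0.037, ω₃=0.118
apply F[6]=-10.000 → step 7: x=0.072, v=0.674, θ₁=-0.148, ω₁=-1.246, θ₂=-0.065, ω₂=0.087, θ₃=-0.034, ω₃=0.150
apply F[7]=-10.000 → step 8: x=0.084, v=0.537, θ₁=-0.173, ω₁=-1.229, θ₂=-0.062, ω₂=0.243, θ₃=-0.031, ω₃=0.182
apply F[8]=-10.000 → step 9: x=0.094, v=0.402, θ₁=-0.197, ω₁=-1.258, θ₂=-0.055, ω₂=0.448, θ₃=-0.027, ω₃=0.212
apply F[9]=-10.000 → step 10: x=0.100, v=0.268, θ₁=-0.223, ω₁=-1.329, θ₂=-0.043, ω₂=0.701, θ₃=-0.022, ω₃=0.236
apply F[10]=-10.000 → step 11: x=0.104, v=0.136, θ₁=-0.251, ω₁=-1.434, θ₂=-0.027, ω₂=0.998, θ₃=-0.017, ω₃=0.249
apply F[11]=-10.000 → step 12: x=0.106, v=0.003, θ₁=-0.281, ω₁=-1.560, θ₂=-0.003, ω₂=1.327, θ₃=-0.012, ω₃=0.250
apply F[12]=-10.000 → step 13: x=0.104, v=-0.132, θ₁=-0.313, ω₁=-1.689, θ₂=0.027, ω₂=1.671, θ₃=-0.007, ω₃=0.238
apply F[13]=-10.000 → step 14: x=0.100, v=-0.270, θ₁=-0.348, ω₁=-1.804, θ₂=0.064, ω₂=2.009, θ₃=-0.003, ω₃=0.216
apply F[14]=-10.000 → step 15: x=0.094, v=-0.410, θ₁=-0.385, ω₁=-1.890, θ₂=0.107, ω₂=2.326, θ₃=0.001, ω₃=0.191
apply F[15]=-10.000 → step 16: x=0.084, v=-0.553, θ₁=-0.424, ω₁=-1.943, θ₂=0.156, ω₂=2.615, θ₃=0.005, ω₃=0.166
apply F[16]=-10.000 → step 17: x=0.072, v=-0.697, θ₁=-0.463, ω₁=-1.960, θ₂=0.211, ω₂=2.875, θ₃=0.008, ω₃=0.147
apply F[17]=-10.000 → step 18: x=0.056, v=-0.844, θ₁=-0.502, ω₁=-1.945, θ₂=0.271, ω₂=3.113, θ₃=0.011, ω₃=0.137
apply F[18]=-10.000 → step 19: x=0.038, v=-0.991, θ₁=-0.540, ω₁=-1.901, θ₂=0.336, ω₂=3.335, θ₃=0.013, ω₃=0.137
apply F[19]=-10.000 → step 20: x=0.016, v=-1.138, θ₁=-0.578, ω₁=-1.830, θ₂=0.405, ω₂=3.548, θ₃=0.016, ω₃=0.151
apply F[20]=-10.000 → step 21: x=-0.008, v=-1.285, θ₁=-0.613, ω₁=-1.732, θ₂=0.478, ω₂=3.759, θ₃=0.020, ω₃=0.181
Max |angle| over trajectory = 0.613 rad = 35.1°.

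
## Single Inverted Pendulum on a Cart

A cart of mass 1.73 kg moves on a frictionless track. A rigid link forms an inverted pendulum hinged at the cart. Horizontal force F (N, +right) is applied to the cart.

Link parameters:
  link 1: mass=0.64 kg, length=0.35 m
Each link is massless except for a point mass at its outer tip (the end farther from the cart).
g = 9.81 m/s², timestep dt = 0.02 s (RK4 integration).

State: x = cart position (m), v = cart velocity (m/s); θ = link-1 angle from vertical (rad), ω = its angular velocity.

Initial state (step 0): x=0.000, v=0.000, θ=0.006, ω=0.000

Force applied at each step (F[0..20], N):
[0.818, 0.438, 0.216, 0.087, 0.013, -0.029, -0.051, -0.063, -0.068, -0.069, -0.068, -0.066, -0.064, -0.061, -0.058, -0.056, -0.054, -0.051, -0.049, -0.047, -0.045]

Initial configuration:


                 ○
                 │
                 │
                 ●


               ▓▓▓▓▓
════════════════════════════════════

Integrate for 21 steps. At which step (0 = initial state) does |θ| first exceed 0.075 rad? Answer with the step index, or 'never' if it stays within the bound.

Answer: never

Derivation:
apply F[0]=+0.818 → step 1: x=0.000, v=0.009, θ=0.006, ω=-0.022
apply F[1]=+0.438 → step 2: x=0.000, v=0.014, θ=0.005, ω=-0.033
apply F[2]=+0.216 → step 3: x=0.001, v=0.016, θ=0.005, ω=-0.036
apply F[3]=+0.087 → step 4: x=0.001, v=0.017, θ=0.004, ω=-0.036
apply F[4]=+0.013 → step 5: x=0.001, v=0.016, θ=0.003, ω=-0.034
apply F[5]=-0.029 → step 6: x=0.002, v=0.016, θ=0.002, ω=-0.030
apply F[6]=-0.051 → step 7: x=0.002, v=0.015, θ=0.002, ω=-0.027
apply F[7]=-0.063 → step 8: x=0.002, v=0.014, θ=0.001, ω=-0.024
apply F[8]=-0.068 → step 9: x=0.002, v=0.013, θ=0.001, ω=-0.021
apply F[9]=-0.069 → step 10: x=0.003, v=0.013, θ=0.001, ω=-0.018
apply F[10]=-0.068 → step 11: x=0.003, v=0.012, θ=0.000, ω=-0.015
apply F[11]=-0.066 → step 12: x=0.003, v=0.011, θ=-0.000, ω=-0.013
apply F[12]=-0.064 → step 13: x=0.003, v=0.010, θ=-0.000, ω=-0.011
apply F[13]=-0.061 → step 14: x=0.004, v=0.010, θ=-0.000, ω=-0.009
apply F[14]=-0.058 → step 15: x=0.004, v=0.009, θ=-0.001, ω=-0.008
apply F[15]=-0.056 → step 16: x=0.004, v=0.008, θ=-0.001, ω=-0.006
apply F[16]=-0.054 → step 17: x=0.004, v=0.008, θ=-0.001, ω=-0.005
apply F[17]=-0.051 → step 18: x=0.004, v=0.007, θ=-0.001, ω=-0.004
apply F[18]=-0.049 → step 19: x=0.004, v=0.007, θ=-0.001, ω=-0.003
apply F[19]=-0.047 → step 20: x=0.005, v=0.006, θ=-0.001, ω=-0.002
apply F[20]=-0.045 → step 21: x=0.005, v=0.006, θ=-0.001, ω=-0.002
max |θ| = 0.006 ≤ 0.075 over all 22 states.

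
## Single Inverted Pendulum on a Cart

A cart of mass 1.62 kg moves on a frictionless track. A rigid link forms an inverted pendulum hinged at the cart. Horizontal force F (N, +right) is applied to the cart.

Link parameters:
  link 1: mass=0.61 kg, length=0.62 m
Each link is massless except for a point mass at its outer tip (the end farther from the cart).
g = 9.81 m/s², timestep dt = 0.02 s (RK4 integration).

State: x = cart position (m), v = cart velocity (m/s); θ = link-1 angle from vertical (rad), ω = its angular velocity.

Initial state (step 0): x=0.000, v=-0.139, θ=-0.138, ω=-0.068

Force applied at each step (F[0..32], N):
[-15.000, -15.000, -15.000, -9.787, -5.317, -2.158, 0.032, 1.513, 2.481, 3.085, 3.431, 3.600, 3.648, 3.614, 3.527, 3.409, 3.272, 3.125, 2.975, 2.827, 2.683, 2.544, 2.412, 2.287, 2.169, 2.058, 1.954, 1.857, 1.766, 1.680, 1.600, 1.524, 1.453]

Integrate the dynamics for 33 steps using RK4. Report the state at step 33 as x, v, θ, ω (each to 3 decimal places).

Answer: x=-0.302, v=-0.102, θ=0.056, ω=-0.061

Derivation:
apply F[0]=-15.000 → step 1: x=-0.005, v=-0.313, θ=-0.137, ω=0.166
apply F[1]=-15.000 → step 2: x=-0.013, v=-0.487, θ=-0.131, ω=0.402
apply F[2]=-15.000 → step 3: x=-0.024, v=-0.662, θ=-0.121, ω=0.642
apply F[3]=-9.787 → step 4: x=-0.038, v=-0.774, θ=-0.107, ω=0.786
apply F[4]=-5.317 → step 5: x=-0.054, v=-0.833, θ=-0.090, ω=0.849
apply F[5]=-2.158 → step 6: x=-0.071, v=-0.854, θ=-0.073, ω=0.857
apply F[6]=+0.032 → step 7: x=-0.088, v=-0.849, θ=-0.056, ω=0.828
apply F[7]=+1.513 → step 8: x=-0.105, v=-0.827, θ=-0.040, ω=0.777
apply F[8]=+2.481 → step 9: x=-0.121, v=-0.794, θ=-0.025, ω=0.714
apply F[9]=+3.085 → step 10: x=-0.137, v=-0.754, θ=-0.012, ω=0.645
apply F[10]=+3.431 → step 11: x=-0.151, v=-0.712, θ=0.000, ω=0.574
apply F[11]=+3.600 → step 12: x=-0.165, v=-0.668, θ=0.011, ω=0.505
apply F[12]=+3.648 → step 13: x=-0.178, v=-0.624, θ=0.021, ω=0.439
apply F[13]=+3.614 → step 14: x=-0.190, v=-0.581, θ=0.029, ω=0.378
apply F[14]=+3.527 → step 15: x=-0.201, v=-0.540, θ=0.036, ω=0.322
apply F[15]=+3.409 → step 16: x=-0.212, v=-0.500, θ=0.042, ω=0.271
apply F[16]=+3.272 → step 17: x=-0.221, v=-0.463, θ=0.047, ω=0.225
apply F[17]=+3.125 → step 18: x=-0.230, v=-0.428, θ=0.051, ω=0.184
apply F[18]=+2.975 → step 19: x=-0.239, v=-0.396, θ=0.054, ω=0.147
apply F[19]=+2.827 → step 20: x=-0.246, v=-0.365, θ=0.057, ω=0.115
apply F[20]=+2.683 → step 21: x=-0.253, v=-0.336, θ=0.059, ω=0.087
apply F[21]=+2.544 → step 22: x=-0.260, v=-0.309, θ=0.060, ω=0.062
apply F[22]=+2.412 → step 23: x=-0.266, v=-0.284, θ=0.061, ω=0.041
apply F[23]=+2.287 → step 24: x=-0.271, v=-0.260, θ=0.062, ω=0.022
apply F[24]=+2.169 → step 25: x=-0.276, v=-0.238, θ=0.062, ω=0.006
apply F[25]=+2.058 → step 26: x=-0.281, v=-0.217, θ=0.062, ω=-0.008
apply F[26]=+1.954 → step 27: x=-0.285, v=-0.197, θ=0.062, ω=-0.020
apply F[27]=+1.857 → step 28: x=-0.288, v=-0.179, θ=0.061, ω=-0.030
apply F[28]=+1.766 → step 29: x=-0.292, v=-0.162, θ=0.061, ω=-0.039
apply F[29]=+1.680 → step 30: x=-0.295, v=-0.145, θ=0.060, ω=-0.046
apply F[30]=+1.600 → step 31: x=-0.298, v=-0.130, θ=0.059, ω=-0.052
apply F[31]=+1.524 → step 32: x=-0.300, v=-0.116, θ=0.058, ω=-0.057
apply F[32]=+1.453 → step 33: x=-0.302, v=-0.102, θ=0.056, ω=-0.061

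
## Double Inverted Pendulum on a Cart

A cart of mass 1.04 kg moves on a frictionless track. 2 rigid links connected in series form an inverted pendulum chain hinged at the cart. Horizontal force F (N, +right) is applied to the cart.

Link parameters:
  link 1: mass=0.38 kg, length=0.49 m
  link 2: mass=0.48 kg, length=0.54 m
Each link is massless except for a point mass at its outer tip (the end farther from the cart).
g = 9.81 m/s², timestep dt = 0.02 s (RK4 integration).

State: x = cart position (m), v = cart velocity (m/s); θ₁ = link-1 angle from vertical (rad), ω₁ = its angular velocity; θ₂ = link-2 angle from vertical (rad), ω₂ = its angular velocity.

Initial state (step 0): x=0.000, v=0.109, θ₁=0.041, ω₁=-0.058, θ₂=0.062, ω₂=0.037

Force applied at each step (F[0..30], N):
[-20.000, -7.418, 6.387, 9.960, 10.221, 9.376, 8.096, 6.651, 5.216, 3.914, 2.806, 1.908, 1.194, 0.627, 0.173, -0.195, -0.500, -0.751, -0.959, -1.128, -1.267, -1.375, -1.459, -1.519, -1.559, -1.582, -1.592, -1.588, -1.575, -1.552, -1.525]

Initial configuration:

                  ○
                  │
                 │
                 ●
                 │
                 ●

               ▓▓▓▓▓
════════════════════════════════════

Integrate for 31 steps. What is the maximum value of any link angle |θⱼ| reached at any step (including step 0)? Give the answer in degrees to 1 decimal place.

Answer: 6.4°

Derivation:
apply F[0]=-20.000 → step 1: x=-0.002, v=-0.282, θ₁=0.048, ω₁=0.747, θ₂=0.063, ω₂=0.051
apply F[1]=-7.418 → step 2: x=-0.009, v=-0.433, θ₁=0.066, ω₁=1.074, θ₂=0.064, ω₂=0.057
apply F[2]=+6.387 → step 3: x=-0.016, v=-0.322, θ₁=0.086, ω₁=0.886, θ₂=0.065, ω₂=0.047
apply F[3]=+9.960 → step 4: x=-0.021, v=-0.147, θ₁=0.100, ω₁=0.581, θ₂=0.066, ω₂=0.023
apply F[4]=+10.221 → step 5: x=-0.022, v=0.031, θ₁=0.109, ω₁=0.283, θ₂=0.066, ω₂=-0.012
apply F[5]=+9.376 → step 6: x=-0.020, v=0.192, θ₁=0.112, ω₁=0.025, θ₂=0.065, ω₂=-0.052
apply F[6]=+8.096 → step 7: x=-0.015, v=0.329, θ₁=0.110, ω₁=-0.181, θ₂=0.064, ω₂=-0.093
apply F[7]=+6.651 → step 8: x=-0.007, v=0.438, θ₁=0.105, ω₁=-0.337, θ₂=0.062, ω₂=-0.132
apply F[8]=+5.216 → step 9: x=0.002, v=0.522, θ₁=0.097, ω₁=-0.444, θ₂=0.059, ω₂=-0.167
apply F[9]=+3.914 → step 10: x=0.014, v=0.582, θ₁=0.088, ω₁=-0.511, θ₂=0.055, ω₂=-0.197
apply F[10]=+2.806 → step 11: x=0.026, v=0.622, θ₁=0.077, ω₁=-0.545, θ₂=0.051, ω₂=-0.221
apply F[11]=+1.908 → step 12: x=0.038, v=0.648, θ₁=0.066, ω₁=-0.556, θ₂=0.046, ω₂=-0.240
apply F[12]=+1.194 → step 13: x=0.051, v=0.661, θ₁=0.055, ω₁=-0.550, θ₂=0.041, ω₂=-0.254
apply F[13]=+0.627 → step 14: x=0.065, v=0.665, θ₁=0.045, ω₁=-0.533, θ₂=0.036, ω₂=-0.264
apply F[14]=+0.173 → step 15: x=0.078, v=0.662, θ₁=0.034, ω₁=-0.508, θ₂=0.031, ω₂=-0.268
apply F[15]=-0.195 → step 16: x=0.091, v=0.654, θ₁=0.024, ω₁=-0.478, θ₂=0.025, ω₂=-0.269
apply F[16]=-0.500 → step 17: x=0.104, v=0.641, θ₁=0.015, ω₁=-0.446, θ₂=0.020, ω₂=-0.267
apply F[17]=-0.751 → step 18: x=0.117, v=0.625, θ₁=0.007, ω₁=-0.412, θ₂=0.015, ω₂=-0.262
apply F[18]=-0.959 → step 19: x=0.129, v=0.606, θ₁=-0.001, ω₁=-0.377, θ₂=0.009, ω₂=-0.254
apply F[19]=-1.128 → step 20: x=0.141, v=0.585, θ₁=-0.009, ω₁=-0.343, θ₂=0.004, ω₂=-0.244
apply F[20]=-1.267 → step 21: x=0.152, v=0.563, θ₁=-0.015, ω₁=-0.308, θ₂=-0.000, ω₂=-0.233
apply F[21]=-1.375 → step 22: x=0.163, v=0.539, θ₁=-0.021, ω₁=-0.275, θ₂=-0.005, ω₂=-0.220
apply F[22]=-1.459 → step 23: x=0.174, v=0.515, θ₁=-0.026, ω₁=-0.244, θ₂=-0.009, ω₂=-0.207
apply F[23]=-1.519 → step 24: x=0.184, v=0.490, θ₁=-0.031, ω₁=-0.214, θ₂=-0.013, ω₂=-0.193
apply F[24]=-1.559 → step 25: x=0.193, v=0.465, θ₁=-0.035, ω₁=-0.185, θ₂=-0.017, ω₂=-0.178
apply F[25]=-1.582 → step 26: x=0.202, v=0.441, θ₁=-0.038, ω₁=-0.159, θ₂=-0.020, ω₂=-0.163
apply F[26]=-1.592 → step 27: x=0.211, v=0.417, θ₁=-0.041, ω₁=-0.134, θ₂=-0.023, ω₂=-0.149
apply F[27]=-1.588 → step 28: x=0.219, v=0.393, θ₁=-0.043, ω₁=-0.112, θ₂=-0.026, ω₂=-0.134
apply F[28]=-1.575 → step 29: x=0.227, v=0.370, θ₁=-0.045, ω₁=-0.091, θ₂=-0.029, ω₂=-0.120
apply F[29]=-1.552 → step 30: x=0.234, v=0.348, θ₁=-0.047, ω₁=-0.073, θ₂=-0.031, ω₂=-0.107
apply F[30]=-1.525 → step 31: x=0.241, v=0.326, θ₁=-0.048, ω₁=-0.056, θ₂=-0.033, ω₂=-0.094
Max |angle| over trajectory = 0.112 rad = 6.4°.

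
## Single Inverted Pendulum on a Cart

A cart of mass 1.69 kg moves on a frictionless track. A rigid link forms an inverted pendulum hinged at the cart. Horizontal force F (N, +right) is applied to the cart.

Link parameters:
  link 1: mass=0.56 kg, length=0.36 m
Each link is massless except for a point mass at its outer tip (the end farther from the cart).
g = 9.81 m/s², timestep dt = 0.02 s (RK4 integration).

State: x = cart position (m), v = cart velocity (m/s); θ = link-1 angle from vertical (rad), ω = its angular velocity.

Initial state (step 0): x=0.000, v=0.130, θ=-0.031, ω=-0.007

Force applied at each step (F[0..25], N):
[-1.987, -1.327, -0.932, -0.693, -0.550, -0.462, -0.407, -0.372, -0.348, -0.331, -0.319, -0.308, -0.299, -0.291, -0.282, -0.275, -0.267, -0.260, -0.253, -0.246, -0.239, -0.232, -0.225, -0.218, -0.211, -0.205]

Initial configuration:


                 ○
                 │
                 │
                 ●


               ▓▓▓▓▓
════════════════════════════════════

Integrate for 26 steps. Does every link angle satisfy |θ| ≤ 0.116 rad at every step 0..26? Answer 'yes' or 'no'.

Answer: yes

Derivation:
apply F[0]=-1.987 → step 1: x=0.002, v=0.109, θ=-0.031, ω=0.036
apply F[1]=-1.327 → step 2: x=0.004, v=0.095, θ=-0.030, ω=0.057
apply F[2]=-0.932 → step 3: x=0.006, v=0.086, θ=-0.029, ω=0.067
apply F[3]=-0.693 → step 4: x=0.008, v=0.079, θ=-0.027, ω=0.069
apply F[4]=-0.550 → step 5: x=0.009, v=0.074, θ=-0.026, ω=0.068
apply F[5]=-0.462 → step 6: x=0.011, v=0.071, θ=-0.024, ω=0.065
apply F[6]=-0.407 → step 7: x=0.012, v=0.067, θ=-0.023, ω=0.061
apply F[7]=-0.372 → step 8: x=0.014, v=0.064, θ=-0.022, ω=0.057
apply F[8]=-0.348 → step 9: x=0.015, v=0.062, θ=-0.021, ω=0.053
apply F[9]=-0.331 → step 10: x=0.016, v=0.059, θ=-0.020, ω=0.049
apply F[10]=-0.319 → step 11: x=0.017, v=0.057, θ=-0.019, ω=0.046
apply F[11]=-0.308 → step 12: x=0.018, v=0.054, θ=-0.018, ω=0.042
apply F[12]=-0.299 → step 13: x=0.019, v=0.052, θ=-0.017, ω=0.039
apply F[13]=-0.291 → step 14: x=0.020, v=0.049, θ=-0.016, ω=0.037
apply F[14]=-0.282 → step 15: x=0.021, v=0.047, θ=-0.016, ω=0.034
apply F[15]=-0.275 → step 16: x=0.022, v=0.045, θ=-0.015, ω=0.032
apply F[16]=-0.267 → step 17: x=0.023, v=0.043, θ=-0.015, ω=0.030
apply F[17]=-0.260 → step 18: x=0.024, v=0.041, θ=-0.014, ω=0.028
apply F[18]=-0.253 → step 19: x=0.025, v=0.038, θ=-0.013, ω=0.027
apply F[19]=-0.246 → step 20: x=0.025, v=0.036, θ=-0.013, ω=0.025
apply F[20]=-0.239 → step 21: x=0.026, v=0.034, θ=-0.012, ω=0.024
apply F[21]=-0.232 → step 22: x=0.027, v=0.032, θ=-0.012, ω=0.023
apply F[22]=-0.225 → step 23: x=0.027, v=0.030, θ=-0.011, ω=0.022
apply F[23]=-0.218 → step 24: x=0.028, v=0.029, θ=-0.011, ω=0.021
apply F[24]=-0.211 → step 25: x=0.029, v=0.027, θ=-0.011, ω=0.020
apply F[25]=-0.205 → step 26: x=0.029, v=0.025, θ=-0.010, ω=0.019
Max |angle| over trajectory = 0.031 rad; bound = 0.116 → within bound.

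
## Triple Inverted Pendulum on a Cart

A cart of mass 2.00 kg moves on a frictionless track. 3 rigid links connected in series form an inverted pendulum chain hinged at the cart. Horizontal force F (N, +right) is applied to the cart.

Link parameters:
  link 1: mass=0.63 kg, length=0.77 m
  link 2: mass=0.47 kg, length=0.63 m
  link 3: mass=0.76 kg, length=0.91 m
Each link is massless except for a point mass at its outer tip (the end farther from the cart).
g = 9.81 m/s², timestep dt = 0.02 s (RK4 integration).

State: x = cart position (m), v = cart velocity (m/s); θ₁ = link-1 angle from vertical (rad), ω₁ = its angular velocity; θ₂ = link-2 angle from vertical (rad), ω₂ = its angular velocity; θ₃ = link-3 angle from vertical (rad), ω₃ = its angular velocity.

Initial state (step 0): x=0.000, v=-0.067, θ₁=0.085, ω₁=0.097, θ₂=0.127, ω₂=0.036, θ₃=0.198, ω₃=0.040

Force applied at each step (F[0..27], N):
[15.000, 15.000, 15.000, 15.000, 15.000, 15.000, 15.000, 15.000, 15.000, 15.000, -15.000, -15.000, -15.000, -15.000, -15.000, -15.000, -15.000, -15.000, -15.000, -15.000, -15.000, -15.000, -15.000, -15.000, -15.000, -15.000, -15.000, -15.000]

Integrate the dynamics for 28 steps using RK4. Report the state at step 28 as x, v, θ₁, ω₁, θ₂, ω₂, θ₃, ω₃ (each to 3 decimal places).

apply F[0]=+15.000 → step 1: x=-0.000, v=0.067, θ₁=0.085, ω₁=-0.076, θ₂=0.128, ω₂=0.039, θ₃=0.199, ω₃=0.082
apply F[1]=+15.000 → step 2: x=0.003, v=0.201, θ₁=0.082, ω₁=-0.251, θ₂=0.129, ω₂=0.044, θ₃=0.201, ω₃=0.124
apply F[2]=+15.000 → step 3: x=0.008, v=0.336, θ₁=0.075, ω₁=-0.432, θ₂=0.130, ω₂=0.054, θ₃=0.204, ω₃=0.166
apply F[3]=+15.000 → step 4: x=0.016, v=0.473, θ₁=0.065, ω₁=-0.621, θ₂=0.131, ω₂=0.071, θ₃=0.208, ω₃=0.209
apply F[4]=+15.000 → step 5: x=0.027, v=0.613, θ₁=0.050, ω₁=-0.823, θ₂=0.132, ω₂=0.099, θ₃=0.213, ω₃=0.252
apply F[5]=+15.000 → step 6: x=0.041, v=0.756, θ₁=0.032, ω₁=-1.041, θ₂=0.135, ω₂=0.141, θ₃=0.218, ω₃=0.295
apply F[6]=+15.000 → step 7: x=0.057, v=0.902, θ₁=0.008, ω₁=-1.276, θ₂=0.138, ω₂=0.197, θ₃=0.224, ω₃=0.336
apply F[7]=+15.000 → step 8: x=0.077, v=1.053, θ₁=-0.020, ω₁=-1.529, θ₂=0.143, ω₂=0.269, θ₃=0.231, ω₃=0.375
apply F[8]=+15.000 → step 9: x=0.099, v=1.208, θ₁=-0.053, ω₁=-1.799, θ₂=0.149, ω₂=0.354, θ₃=0.239, ω₃=0.409
apply F[9]=+15.000 → step 10: x=0.125, v=1.365, θ₁=-0.092, ω₁=-2.081, θ₂=0.157, ω₂=0.446, θ₃=0.248, ω₃=0.437
apply F[10]=-15.000 → step 11: x=0.151, v=1.228, θ₁=-0.132, ω₁=-2.013, θ₂=0.167, ω₂=0.576, θ₃=0.257, ω₃=0.467
apply F[11]=-15.000 → step 12: x=0.174, v=1.095, θ₁=-0.172, ω₁=-1.973, θ₂=0.180, ω₂=0.735, θ₃=0.266, ω₃=0.495
apply F[12]=-15.000 → step 13: x=0.195, v=0.966, θ₁=-0.212, ω₁=-1.956, θ₂=0.197, ω₂=0.918, θ₃=0.277, ω₃=0.521
apply F[13]=-15.000 → step 14: x=0.213, v=0.840, θ₁=-0.251, ω₁=-1.957, θ₂=0.217, ω₂=1.122, θ₃=0.287, ω₃=0.541
apply F[14]=-15.000 → step 15: x=0.228, v=0.716, θ₁=-0.290, ω₁=-1.970, θ₂=0.242, ω₂=1.340, θ₃=0.298, ω₃=0.557
apply F[15]=-15.000 → step 16: x=0.242, v=0.592, θ₁=-0.330, ω₁=-1.989, θ₂=0.271, ω₂=1.569, θ₃=0.309, ω₃=0.566
apply F[16]=-15.000 → step 17: x=0.252, v=0.469, θ₁=-0.369, ω₁=-2.009, θ₂=0.305, ω₂=1.802, θ₃=0.321, ω₃=0.571
apply F[17]=-15.000 → step 18: x=0.260, v=0.346, θ₁=-0.410, ω₁=-2.026, θ₂=0.343, ω₂=2.036, θ₃=0.332, ω₃=0.571
apply F[18]=-15.000 → step 19: x=0.266, v=0.223, θ₁=-0.450, ω₁=-2.036, θ₂=0.386, ω₂=2.268, θ₃=0.344, ω₃=0.569
apply F[19]=-15.000 → step 20: x=0.269, v=0.099, θ₁=-0.491, ω₁=-2.037, θ₂=0.434, ω₂=2.496, θ₃=0.355, ω₃=0.567
apply F[20]=-15.000 → step 21: x=0.270, v=-0.024, θ₁=-0.532, ω₁=-2.026, θ₂=0.486, ω₂=2.719, θ₃=0.366, ω₃=0.566
apply F[21]=-15.000 → step 22: x=0.268, v=-0.148, θ₁=-0.572, ω₁=-2.004, θ₂=0.542, ω₂=2.939, θ₃=0.378, ω₃=0.570
apply F[22]=-15.000 → step 23: x=0.264, v=-0.270, θ₁=-0.612, ω₁=-1.968, θ₂=0.603, ω₂=3.155, θ₃=0.389, ω₃=0.581
apply F[23]=-15.000 → step 24: x=0.257, v=-0.392, θ₁=-0.651, ω₁=-1.918, θ₂=0.669, ω₂=3.369, θ₃=0.401, ω₃=0.601
apply F[24]=-15.000 → step 25: x=0.248, v=-0.511, θ₁=-0.689, ω₁=-1.854, θ₂=0.738, ω₂=3.583, θ₃=0.413, ω₃=0.636
apply F[25]=-15.000 → step 26: x=0.237, v=-0.627, θ₁=-0.725, ω₁=-1.775, θ₂=0.812, ω₂=3.798, θ₃=0.427, ω₃=0.687
apply F[26]=-15.000 → step 27: x=0.223, v=-0.739, θ₁=-0.759, ω₁=-1.681, θ₂=0.890, ω₂=4.016, θ₃=0.441, ω₃=0.760
apply F[27]=-15.000 → step 28: x=0.208, v=-0.846, θ₁=-0.792, ω₁=-1.572, θ₂=0.973, ω₂=4.237, θ₃=0.457, ω₃=0.860

Answer: x=0.208, v=-0.846, θ₁=-0.792, ω₁=-1.572, θ₂=0.973, ω₂=4.237, θ₃=0.457, ω₃=0.860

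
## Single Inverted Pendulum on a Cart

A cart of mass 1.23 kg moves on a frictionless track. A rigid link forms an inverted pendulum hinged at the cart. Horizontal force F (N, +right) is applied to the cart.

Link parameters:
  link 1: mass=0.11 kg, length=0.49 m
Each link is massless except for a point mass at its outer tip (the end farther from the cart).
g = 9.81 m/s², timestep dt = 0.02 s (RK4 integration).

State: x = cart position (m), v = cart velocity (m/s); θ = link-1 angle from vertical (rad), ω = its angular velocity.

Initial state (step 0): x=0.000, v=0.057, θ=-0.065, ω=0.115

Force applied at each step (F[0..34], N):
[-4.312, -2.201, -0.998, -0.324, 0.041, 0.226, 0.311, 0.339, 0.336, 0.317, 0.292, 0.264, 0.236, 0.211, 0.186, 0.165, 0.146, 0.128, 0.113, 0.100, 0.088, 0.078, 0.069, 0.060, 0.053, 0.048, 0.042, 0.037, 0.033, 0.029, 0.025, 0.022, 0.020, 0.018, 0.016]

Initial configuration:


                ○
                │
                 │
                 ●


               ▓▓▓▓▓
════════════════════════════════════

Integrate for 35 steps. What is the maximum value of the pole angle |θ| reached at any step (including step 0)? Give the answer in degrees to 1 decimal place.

apply F[0]=-4.312 → step 1: x=0.000, v=-0.012, θ=-0.062, ω=0.230
apply F[1]=-2.201 → step 2: x=-0.000, v=-0.047, θ=-0.056, ω=0.277
apply F[2]=-0.998 → step 3: x=-0.001, v=-0.062, θ=-0.051, ω=0.287
apply F[3]=-0.324 → step 4: x=-0.003, v=-0.066, θ=-0.045, ω=0.277
apply F[4]=+0.041 → step 5: x=-0.004, v=-0.065, θ=-0.040, ω=0.257
apply F[5]=+0.226 → step 6: x=-0.005, v=-0.061, θ=-0.035, ω=0.233
apply F[6]=+0.311 → step 7: x=-0.006, v=-0.055, θ=-0.031, ω=0.208
apply F[7]=+0.339 → step 8: x=-0.007, v=-0.049, θ=-0.027, ω=0.185
apply F[8]=+0.336 → step 9: x=-0.008, v=-0.043, θ=-0.023, ω=0.163
apply F[9]=+0.317 → step 10: x=-0.009, v=-0.038, θ=-0.020, ω=0.143
apply F[10]=+0.292 → step 11: x=-0.010, v=-0.033, θ=-0.017, ω=0.125
apply F[11]=+0.264 → step 12: x=-0.010, v=-0.028, θ=-0.015, ω=0.109
apply F[12]=+0.236 → step 13: x=-0.011, v=-0.024, θ=-0.013, ω=0.095
apply F[13]=+0.211 → step 14: x=-0.011, v=-0.020, θ=-0.011, ω=0.083
apply F[14]=+0.186 → step 15: x=-0.012, v=-0.017, θ=-0.010, ω=0.072
apply F[15]=+0.165 → step 16: x=-0.012, v=-0.014, θ=-0.008, ω=0.063
apply F[16]=+0.146 → step 17: x=-0.012, v=-0.012, θ=-0.007, ω=0.054
apply F[17]=+0.128 → step 18: x=-0.012, v=-0.009, θ=-0.006, ω=0.047
apply F[18]=+0.113 → step 19: x=-0.013, v=-0.008, θ=-0.005, ω=0.041
apply F[19]=+0.100 → step 20: x=-0.013, v=-0.006, θ=-0.005, ω=0.036
apply F[20]=+0.088 → step 21: x=-0.013, v=-0.004, θ=-0.004, ω=0.031
apply F[21]=+0.078 → step 22: x=-0.013, v=-0.003, θ=-0.003, ω=0.027
apply F[22]=+0.069 → step 23: x=-0.013, v=-0.002, θ=-0.003, ω=0.023
apply F[23]=+0.060 → step 24: x=-0.013, v=-0.001, θ=-0.002, ω=0.020
apply F[24]=+0.053 → step 25: x=-0.013, v=0.000, θ=-0.002, ω=0.017
apply F[25]=+0.048 → step 26: x=-0.013, v=0.001, θ=-0.002, ω=0.015
apply F[26]=+0.042 → step 27: x=-0.013, v=0.002, θ=-0.001, ω=0.013
apply F[27]=+0.037 → step 28: x=-0.013, v=0.002, θ=-0.001, ω=0.011
apply F[28]=+0.033 → step 29: x=-0.013, v=0.003, θ=-0.001, ω=0.009
apply F[29]=+0.029 → step 30: x=-0.013, v=0.003, θ=-0.001, ω=0.008
apply F[30]=+0.025 → step 31: x=-0.013, v=0.004, θ=-0.001, ω=0.007
apply F[31]=+0.022 → step 32: x=-0.013, v=0.004, θ=-0.001, ω=0.006
apply F[32]=+0.020 → step 33: x=-0.013, v=0.004, θ=-0.000, ω=0.005
apply F[33]=+0.018 → step 34: x=-0.012, v=0.005, θ=-0.000, ω=0.004
apply F[34]=+0.016 → step 35: x=-0.012, v=0.005, θ=-0.000, ω=0.003
Max |angle| over trajectory = 0.065 rad = 3.7°.

Answer: 3.7°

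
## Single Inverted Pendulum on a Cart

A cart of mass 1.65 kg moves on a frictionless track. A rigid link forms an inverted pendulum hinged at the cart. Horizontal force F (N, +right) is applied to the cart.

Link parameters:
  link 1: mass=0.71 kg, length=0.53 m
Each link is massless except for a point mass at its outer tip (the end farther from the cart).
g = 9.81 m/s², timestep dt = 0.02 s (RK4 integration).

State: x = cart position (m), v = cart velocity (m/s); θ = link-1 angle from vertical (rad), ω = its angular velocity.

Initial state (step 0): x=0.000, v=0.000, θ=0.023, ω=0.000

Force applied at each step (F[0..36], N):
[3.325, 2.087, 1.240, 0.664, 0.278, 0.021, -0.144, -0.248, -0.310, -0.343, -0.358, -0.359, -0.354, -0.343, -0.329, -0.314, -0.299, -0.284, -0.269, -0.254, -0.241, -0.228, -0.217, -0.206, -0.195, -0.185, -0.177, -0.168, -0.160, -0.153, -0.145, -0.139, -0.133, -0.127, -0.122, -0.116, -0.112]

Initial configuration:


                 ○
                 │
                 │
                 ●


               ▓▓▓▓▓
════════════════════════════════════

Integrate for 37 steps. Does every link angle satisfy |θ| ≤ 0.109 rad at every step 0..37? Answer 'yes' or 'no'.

Answer: yes

Derivation:
apply F[0]=+3.325 → step 1: x=0.000, v=0.038, θ=0.022, ω=-0.064
apply F[1]=+2.087 → step 2: x=0.001, v=0.062, θ=0.021, ω=-0.100
apply F[2]=+1.240 → step 3: x=0.003, v=0.075, θ=0.019, ω=-0.118
apply F[3]=+0.664 → step 4: x=0.004, v=0.082, θ=0.016, ω=-0.124
apply F[4]=+0.278 → step 5: x=0.006, v=0.084, θ=0.014, ω=-0.123
apply F[5]=+0.021 → step 6: x=0.008, v=0.083, θ=0.011, ω=-0.117
apply F[6]=-0.144 → step 7: x=0.009, v=0.081, θ=0.009, ω=-0.108
apply F[7]=-0.248 → step 8: x=0.011, v=0.077, θ=0.007, ω=-0.098
apply F[8]=-0.310 → step 9: x=0.012, v=0.073, θ=0.005, ω=-0.088
apply F[9]=-0.343 → step 10: x=0.014, v=0.068, θ=0.003, ω=-0.078
apply F[10]=-0.358 → step 11: x=0.015, v=0.063, θ=0.002, ω=-0.068
apply F[11]=-0.359 → step 12: x=0.016, v=0.059, θ=0.001, ω=-0.059
apply F[12]=-0.354 → step 13: x=0.017, v=0.055, θ=-0.000, ω=-0.051
apply F[13]=-0.343 → step 14: x=0.018, v=0.051, θ=-0.001, ω=-0.043
apply F[14]=-0.329 → step 15: x=0.019, v=0.047, θ=-0.002, ω=-0.037
apply F[15]=-0.314 → step 16: x=0.020, v=0.043, θ=-0.003, ω=-0.031
apply F[16]=-0.299 → step 17: x=0.021, v=0.040, θ=-0.003, ω=-0.026
apply F[17]=-0.284 → step 18: x=0.022, v=0.037, θ=-0.004, ω=-0.021
apply F[18]=-0.269 → step 19: x=0.023, v=0.034, θ=-0.004, ω=-0.017
apply F[19]=-0.254 → step 20: x=0.023, v=0.031, θ=-0.005, ω=-0.014
apply F[20]=-0.241 → step 21: x=0.024, v=0.029, θ=-0.005, ω=-0.011
apply F[21]=-0.228 → step 22: x=0.024, v=0.026, θ=-0.005, ω=-0.008
apply F[22]=-0.217 → step 23: x=0.025, v=0.024, θ=-0.005, ω=-0.006
apply F[23]=-0.206 → step 24: x=0.025, v=0.022, θ=-0.005, ω=-0.004
apply F[24]=-0.195 → step 25: x=0.026, v=0.020, θ=-0.005, ω=-0.002
apply F[25]=-0.185 → step 26: x=0.026, v=0.018, θ=-0.005, ω=-0.001
apply F[26]=-0.177 → step 27: x=0.027, v=0.016, θ=-0.005, ω=0.001
apply F[27]=-0.168 → step 28: x=0.027, v=0.015, θ=-0.005, ω=0.002
apply F[28]=-0.160 → step 29: x=0.027, v=0.013, θ=-0.005, ω=0.003
apply F[29]=-0.153 → step 30: x=0.027, v=0.012, θ=-0.005, ω=0.003
apply F[30]=-0.145 → step 31: x=0.028, v=0.011, θ=-0.005, ω=0.004
apply F[31]=-0.139 → step 32: x=0.028, v=0.009, θ=-0.005, ω=0.005
apply F[32]=-0.133 → step 33: x=0.028, v=0.008, θ=-0.005, ω=0.005
apply F[33]=-0.127 → step 34: x=0.028, v=0.007, θ=-0.005, ω=0.005
apply F[34]=-0.122 → step 35: x=0.028, v=0.006, θ=-0.005, ω=0.006
apply F[35]=-0.116 → step 36: x=0.028, v=0.005, θ=-0.005, ω=0.006
apply F[36]=-0.112 → step 37: x=0.028, v=0.004, θ=-0.004, ω=0.006
Max |angle| over trajectory = 0.023 rad; bound = 0.109 → within bound.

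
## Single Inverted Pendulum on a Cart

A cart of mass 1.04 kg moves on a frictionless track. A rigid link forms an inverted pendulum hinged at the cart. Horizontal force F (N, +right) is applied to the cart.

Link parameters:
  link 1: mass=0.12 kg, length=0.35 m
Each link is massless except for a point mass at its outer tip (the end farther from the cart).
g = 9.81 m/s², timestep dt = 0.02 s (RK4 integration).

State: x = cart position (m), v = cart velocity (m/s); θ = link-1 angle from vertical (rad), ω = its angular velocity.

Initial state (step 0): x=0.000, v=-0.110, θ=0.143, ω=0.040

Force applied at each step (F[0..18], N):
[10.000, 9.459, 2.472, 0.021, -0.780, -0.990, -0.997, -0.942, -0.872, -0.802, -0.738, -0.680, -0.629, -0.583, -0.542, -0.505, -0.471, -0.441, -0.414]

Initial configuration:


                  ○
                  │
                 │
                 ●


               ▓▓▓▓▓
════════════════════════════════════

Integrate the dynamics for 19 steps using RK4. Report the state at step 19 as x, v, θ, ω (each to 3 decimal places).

apply F[0]=+10.000 → step 1: x=-0.000, v=0.079, θ=0.139, ω=-0.414
apply F[1]=+9.459 → step 2: x=0.003, v=0.257, θ=0.127, ω=-0.845
apply F[2]=+2.472 → step 3: x=0.009, v=0.302, θ=0.109, ω=-0.907
apply F[3]=+0.021 → step 4: x=0.015, v=0.300, θ=0.092, ω=-0.846
apply F[4]=-0.780 → step 5: x=0.021, v=0.284, θ=0.076, ω=-0.751
apply F[5]=-0.990 → step 6: x=0.026, v=0.263, θ=0.062, ω=-0.654
apply F[6]=-0.997 → step 7: x=0.031, v=0.243, θ=0.050, ω=-0.565
apply F[7]=-0.942 → step 8: x=0.036, v=0.224, θ=0.039, ω=-0.485
apply F[8]=-0.872 → step 9: x=0.040, v=0.206, θ=0.030, ω=-0.416
apply F[9]=-0.802 → step 10: x=0.044, v=0.190, θ=0.022, ω=-0.356
apply F[10]=-0.738 → step 11: x=0.048, v=0.175, θ=0.016, ω=-0.303
apply F[11]=-0.680 → step 12: x=0.051, v=0.162, θ=0.010, ω=-0.258
apply F[12]=-0.629 → step 13: x=0.054, v=0.150, θ=0.005, ω=-0.219
apply F[13]=-0.583 → step 14: x=0.057, v=0.138, θ=0.001, ω=-0.185
apply F[14]=-0.542 → step 15: x=0.060, v=0.128, θ=-0.002, ω=-0.155
apply F[15]=-0.505 → step 16: x=0.062, v=0.118, θ=-0.005, ω=-0.130
apply F[16]=-0.471 → step 17: x=0.064, v=0.109, θ=-0.007, ω=-0.108
apply F[17]=-0.441 → step 18: x=0.066, v=0.101, θ=-0.009, ω=-0.088
apply F[18]=-0.414 → step 19: x=0.068, v=0.093, θ=-0.011, ω=-0.072

Answer: x=0.068, v=0.093, θ=-0.011, ω=-0.072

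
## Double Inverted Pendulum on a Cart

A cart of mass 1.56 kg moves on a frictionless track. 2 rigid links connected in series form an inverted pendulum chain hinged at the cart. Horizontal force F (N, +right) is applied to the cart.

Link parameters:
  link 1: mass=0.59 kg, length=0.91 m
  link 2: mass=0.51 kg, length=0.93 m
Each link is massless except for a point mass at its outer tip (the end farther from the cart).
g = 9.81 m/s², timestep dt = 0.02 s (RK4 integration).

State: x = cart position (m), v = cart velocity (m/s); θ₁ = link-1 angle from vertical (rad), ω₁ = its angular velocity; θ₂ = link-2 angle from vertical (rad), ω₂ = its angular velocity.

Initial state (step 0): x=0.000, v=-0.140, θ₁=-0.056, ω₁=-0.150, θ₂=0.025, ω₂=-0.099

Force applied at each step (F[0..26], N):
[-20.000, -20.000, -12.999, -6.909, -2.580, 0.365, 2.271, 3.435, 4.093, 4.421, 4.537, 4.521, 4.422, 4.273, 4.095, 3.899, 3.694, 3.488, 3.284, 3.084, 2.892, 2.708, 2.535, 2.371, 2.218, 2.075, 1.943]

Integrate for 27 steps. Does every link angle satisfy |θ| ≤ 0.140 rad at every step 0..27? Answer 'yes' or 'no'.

Answer: yes

Derivation:
apply F[0]=-20.000 → step 1: x=-0.005, v=-0.388, θ₁=-0.057, ω₁=0.094, θ₂=0.023, ω₂=-0.065
apply F[1]=-20.000 → step 2: x=-0.016, v=-0.636, θ₁=-0.052, ω₁=0.340, θ₂=0.022, ω₂=-0.033
apply F[2]=-12.999 → step 3: x=-0.030, v=-0.796, θ₁=-0.044, ω₁=0.491, θ₂=0.022, ω₂=-0.005
apply F[3]=-6.909 → step 4: x=-0.047, v=-0.880, θ₁=-0.033, ω₁=0.563, θ₂=0.022, ω₂=0.019
apply F[4]=-2.580 → step 5: x=-0.064, v=-0.909, θ₁=-0.022, ω₁=0.580, θ₂=0.023, ω₂=0.038
apply F[5]=+0.365 → step 6: x=-0.083, v=-0.902, θ₁=-0.011, ω₁=0.562, θ₂=0.024, ω₂=0.053
apply F[6]=+2.271 → step 7: x=-0.100, v=-0.872, θ₁=0.000, ω₁=0.523, θ₂=0.025, ω₂=0.064
apply F[7]=+3.435 → step 8: x=-0.117, v=-0.829, θ₁=0.010, ω₁=0.473, θ₂=0.026, ω₂=0.072
apply F[8]=+4.093 → step 9: x=-0.133, v=-0.779, θ₁=0.019, ω₁=0.419, θ₂=0.028, ω₂=0.077
apply F[9]=+4.421 → step 10: x=-0.148, v=-0.725, θ₁=0.027, ω₁=0.364, θ₂=0.029, ω₂=0.079
apply F[10]=+4.537 → step 11: x=-0.162, v=-0.671, θ₁=0.034, ω₁=0.311, θ₂=0.031, ω₂=0.078
apply F[11]=+4.521 → step 12: x=-0.175, v=-0.618, θ₁=0.039, ω₁=0.262, θ₂=0.032, ω₂=0.076
apply F[12]=+4.422 → step 13: x=-0.187, v=-0.567, θ₁=0.044, ω₁=0.217, θ₂=0.034, ω₂=0.073
apply F[13]=+4.273 → step 14: x=-0.198, v=-0.519, θ₁=0.048, ω₁=0.176, θ₂=0.035, ω₂=0.068
apply F[14]=+4.095 → step 15: x=-0.208, v=-0.473, θ₁=0.051, ω₁=0.139, θ₂=0.037, ω₂=0.063
apply F[15]=+3.899 → step 16: x=-0.217, v=-0.431, θ₁=0.054, ω₁=0.107, θ₂=0.038, ω₂=0.057
apply F[16]=+3.694 → step 17: x=-0.225, v=-0.391, θ₁=0.056, ω₁=0.078, θ₂=0.039, ω₂=0.050
apply F[17]=+3.488 → step 18: x=-0.233, v=-0.354, θ₁=0.057, ω₁=0.053, θ₂=0.040, ω₂=0.044
apply F[18]=+3.284 → step 19: x=-0.239, v=-0.320, θ₁=0.058, ω₁=0.031, θ₂=0.041, ω₂=0.037
apply F[19]=+3.084 → step 20: x=-0.245, v=-0.289, θ₁=0.058, ω₁=0.012, θ₂=0.041, ω₂=0.030
apply F[20]=+2.892 → step 21: x=-0.251, v=-0.260, θ₁=0.058, ω₁=-0.004, θ₂=0.042, ω₂=0.023
apply F[21]=+2.708 → step 22: x=-0.256, v=-0.233, θ₁=0.058, ω₁=-0.018, θ₂=0.042, ω₂=0.017
apply F[22]=+2.535 → step 23: x=-0.260, v=-0.208, θ₁=0.058, ω₁=-0.029, θ₂=0.042, ω₂=0.011
apply F[23]=+2.371 → step 24: x=-0.264, v=-0.186, θ₁=0.057, ω₁=-0.039, θ₂=0.043, ω₂=0.005
apply F[24]=+2.218 → step 25: x=-0.268, v=-0.165, θ₁=0.056, ω₁=-0.047, θ₂=0.043, ω₂=-0.000
apply F[25]=+2.075 → step 26: x=-0.271, v=-0.147, θ₁=0.055, ω₁=-0.053, θ₂=0.043, ω₂=-0.005
apply F[26]=+1.943 → step 27: x=-0.274, v=-0.129, θ₁=0.054, ω₁=-0.058, θ₂=0.042, ω₂=-0.010
Max |angle| over trajectory = 0.058 rad; bound = 0.140 → within bound.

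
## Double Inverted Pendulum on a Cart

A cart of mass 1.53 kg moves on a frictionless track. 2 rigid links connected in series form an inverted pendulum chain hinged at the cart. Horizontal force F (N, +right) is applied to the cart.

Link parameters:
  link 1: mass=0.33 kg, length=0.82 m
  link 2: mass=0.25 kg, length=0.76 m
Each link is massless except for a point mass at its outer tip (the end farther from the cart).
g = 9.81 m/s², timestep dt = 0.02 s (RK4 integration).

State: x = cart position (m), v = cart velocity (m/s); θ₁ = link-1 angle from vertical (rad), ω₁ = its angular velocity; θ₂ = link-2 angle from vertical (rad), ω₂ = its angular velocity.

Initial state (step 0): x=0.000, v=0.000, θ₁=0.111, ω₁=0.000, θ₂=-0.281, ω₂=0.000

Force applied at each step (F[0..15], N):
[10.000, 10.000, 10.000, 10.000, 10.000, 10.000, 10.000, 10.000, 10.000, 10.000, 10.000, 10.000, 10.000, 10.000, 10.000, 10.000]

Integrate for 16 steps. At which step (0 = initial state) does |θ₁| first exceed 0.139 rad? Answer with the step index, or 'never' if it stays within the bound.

apply F[0]=+10.000 → step 1: x=0.001, v=0.123, θ₁=0.110, ω₁=-0.061, θ₂=-0.283, ω₂=-0.166
apply F[1]=+10.000 → step 2: x=0.005, v=0.246, θ₁=0.109, ω₁=-0.123, θ₂=-0.288, ω₂=-0.332
apply F[2]=+10.000 → step 3: x=0.011, v=0.369, θ₁=0.105, ω₁=-0.186, θ₂=-0.296, ω₂=-0.499
apply F[3]=+10.000 → step 4: x=0.020, v=0.493, θ₁=0.101, ω₁=-0.251, θ₂=-0.308, ω₂=-0.666
apply F[4]=+10.000 → step 5: x=0.031, v=0.617, θ₁=0.095, ω₁=-0.318, θ₂=-0.323, ω₂=-0.834
apply F[5]=+10.000 → step 6: x=0.044, v=0.741, θ₁=0.088, ω₁=-0.389, θ₂=-0.341, ω₂=-1.002
apply F[6]=+10.000 → step 7: x=0.060, v=0.866, θ₁=0.080, ω₁=-0.464, θ₂=-0.363, ω₂=-1.171
apply F[7]=+10.000 → step 8: x=0.079, v=0.992, θ₁=0.070, ω₁=-0.544, θ₂=-0.388, ω₂=-1.339
apply F[8]=+10.000 → step 9: x=0.100, v=1.119, θ₁=0.058, ω₁=-0.630, θ₂=-0.416, ω₂=-1.507
apply F[9]=+10.000 → step 10: x=0.124, v=1.247, θ₁=0.044, ω₁=-0.724, θ₂=-0.448, ω₂=-1.673
apply F[10]=+10.000 → step 11: x=0.150, v=1.375, θ₁=0.029, ω₁=-0.827, θ₂=-0.483, ω₂=-1.837
apply F[11]=+10.000 → step 12: x=0.179, v=1.505, θ₁=0.011, ω₁=-0.939, θ₂=-0.522, ω₂=-1.998
apply F[12]=+10.000 → step 13: x=0.210, v=1.636, θ₁=-0.009, ω₁=-1.063, θ₂=-0.563, ω₂=-2.153
apply F[13]=+10.000 → step 14: x=0.244, v=1.767, θ₁=-0.031, ω₁=-1.199, θ₂=-0.608, ω₂=-2.300
apply F[14]=+10.000 → step 15: x=0.281, v=1.900, θ₁=-0.057, ω₁=-1.350, θ₂=-0.655, ω₂=-2.439
apply F[15]=+10.000 → step 16: x=0.320, v=2.033, θ₁=-0.085, ω₁=-1.517, θ₂=-0.705, ω₂=-2.565
max |θ₁| = 0.111 ≤ 0.139 over all 17 states.

Answer: never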